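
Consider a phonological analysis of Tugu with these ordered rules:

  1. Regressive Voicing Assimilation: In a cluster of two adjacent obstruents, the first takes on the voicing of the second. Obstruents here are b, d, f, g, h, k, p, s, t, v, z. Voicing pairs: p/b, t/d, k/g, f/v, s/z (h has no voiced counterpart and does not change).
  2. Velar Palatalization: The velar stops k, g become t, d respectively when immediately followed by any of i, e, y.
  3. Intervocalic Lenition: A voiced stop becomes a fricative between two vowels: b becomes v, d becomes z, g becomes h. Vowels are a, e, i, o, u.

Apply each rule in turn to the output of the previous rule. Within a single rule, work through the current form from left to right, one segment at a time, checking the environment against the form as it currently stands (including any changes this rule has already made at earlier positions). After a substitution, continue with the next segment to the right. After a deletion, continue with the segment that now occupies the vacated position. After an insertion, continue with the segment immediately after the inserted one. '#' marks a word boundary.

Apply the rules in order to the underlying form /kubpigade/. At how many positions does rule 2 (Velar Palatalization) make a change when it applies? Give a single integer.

0

1 Regressive Voicing Assimilation: [kubpigade] → [kuppigade]
2 Velar Palatalization: no change — [kuppigade]
3 Intervocalic Lenition: [kuppigade] → [kuppihaze]
Rule 2 changed 0 position(s).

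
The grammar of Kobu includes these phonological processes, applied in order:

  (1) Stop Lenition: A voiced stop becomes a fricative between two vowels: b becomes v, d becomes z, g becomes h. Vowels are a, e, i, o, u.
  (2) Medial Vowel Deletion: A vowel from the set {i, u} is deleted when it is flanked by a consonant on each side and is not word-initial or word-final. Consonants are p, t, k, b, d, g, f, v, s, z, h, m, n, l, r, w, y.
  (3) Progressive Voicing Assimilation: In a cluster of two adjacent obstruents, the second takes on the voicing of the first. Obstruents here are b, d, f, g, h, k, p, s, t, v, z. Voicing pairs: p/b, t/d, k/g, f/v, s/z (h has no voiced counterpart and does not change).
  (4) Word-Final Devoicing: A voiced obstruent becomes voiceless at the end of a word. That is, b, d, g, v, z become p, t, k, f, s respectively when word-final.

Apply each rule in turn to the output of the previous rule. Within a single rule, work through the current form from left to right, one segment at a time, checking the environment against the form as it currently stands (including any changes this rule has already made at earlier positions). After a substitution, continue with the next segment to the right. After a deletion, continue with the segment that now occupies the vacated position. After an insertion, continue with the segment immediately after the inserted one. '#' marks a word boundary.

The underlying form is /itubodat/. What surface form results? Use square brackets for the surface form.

(1) Stop Lenition: [itubodat] → [ituvozat]
(2) Medial Vowel Deletion: [ituvozat] → [itvozat]
(3) Progressive Voicing Assimilation: [itvozat] → [itfozat]
(4) Word-Final Devoicing: no change — [itfozat]

[itfozat]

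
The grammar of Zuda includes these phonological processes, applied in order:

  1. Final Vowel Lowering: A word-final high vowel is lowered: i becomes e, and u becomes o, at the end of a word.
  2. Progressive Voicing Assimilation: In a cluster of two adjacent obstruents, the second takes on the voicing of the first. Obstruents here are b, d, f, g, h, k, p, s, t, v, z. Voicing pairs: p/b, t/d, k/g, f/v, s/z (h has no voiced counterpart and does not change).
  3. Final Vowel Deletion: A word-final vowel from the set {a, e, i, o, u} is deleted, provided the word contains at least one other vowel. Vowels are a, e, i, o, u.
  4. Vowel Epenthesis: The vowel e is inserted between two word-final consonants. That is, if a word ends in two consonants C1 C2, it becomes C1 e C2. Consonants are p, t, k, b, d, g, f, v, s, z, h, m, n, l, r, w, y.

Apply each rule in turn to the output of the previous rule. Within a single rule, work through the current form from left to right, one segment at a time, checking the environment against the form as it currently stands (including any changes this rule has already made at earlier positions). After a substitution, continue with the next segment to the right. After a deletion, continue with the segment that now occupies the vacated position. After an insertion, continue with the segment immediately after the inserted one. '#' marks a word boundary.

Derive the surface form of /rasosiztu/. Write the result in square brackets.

[rasosized]

1 Final Vowel Lowering: [rasosiztu] → [rasosizto]
2 Progressive Voicing Assimilation: [rasosizto] → [rasosizdo]
3 Final Vowel Deletion: [rasosizdo] → [rasosizd]
4 Vowel Epenthesis: [rasosizd] → [rasosized]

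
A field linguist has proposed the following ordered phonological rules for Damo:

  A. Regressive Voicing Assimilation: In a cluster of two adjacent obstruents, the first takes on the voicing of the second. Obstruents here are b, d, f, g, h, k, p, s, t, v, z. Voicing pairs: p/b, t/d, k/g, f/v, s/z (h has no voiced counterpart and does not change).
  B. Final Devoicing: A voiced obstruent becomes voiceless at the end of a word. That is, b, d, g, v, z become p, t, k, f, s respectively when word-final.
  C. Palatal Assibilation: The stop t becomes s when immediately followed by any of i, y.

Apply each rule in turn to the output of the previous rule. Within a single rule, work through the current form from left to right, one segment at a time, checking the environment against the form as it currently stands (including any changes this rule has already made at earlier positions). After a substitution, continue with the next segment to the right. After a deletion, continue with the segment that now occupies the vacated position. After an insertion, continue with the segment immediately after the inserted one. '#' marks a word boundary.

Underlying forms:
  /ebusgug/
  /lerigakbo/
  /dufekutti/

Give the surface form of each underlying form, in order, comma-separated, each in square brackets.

[ebuzguk], [lerigagbo], [dufekutsi]

/ebusgug/:
  A Regressive Voicing Assimilation: [ebusgug] → [ebuzgug]
  B Final Devoicing: [ebuzgug] → [ebuzguk]
  C Palatal Assibilation: no change — [ebuzguk]
/lerigakbo/:
  A Regressive Voicing Assimilation: [lerigakbo] → [lerigagbo]
  B Final Devoicing: no change — [lerigagbo]
  C Palatal Assibilation: no change — [lerigagbo]
/dufekutti/:
  A Regressive Voicing Assimilation: no change — [dufekutti]
  B Final Devoicing: no change — [dufekutti]
  C Palatal Assibilation: [dufekutti] → [dufekutsi]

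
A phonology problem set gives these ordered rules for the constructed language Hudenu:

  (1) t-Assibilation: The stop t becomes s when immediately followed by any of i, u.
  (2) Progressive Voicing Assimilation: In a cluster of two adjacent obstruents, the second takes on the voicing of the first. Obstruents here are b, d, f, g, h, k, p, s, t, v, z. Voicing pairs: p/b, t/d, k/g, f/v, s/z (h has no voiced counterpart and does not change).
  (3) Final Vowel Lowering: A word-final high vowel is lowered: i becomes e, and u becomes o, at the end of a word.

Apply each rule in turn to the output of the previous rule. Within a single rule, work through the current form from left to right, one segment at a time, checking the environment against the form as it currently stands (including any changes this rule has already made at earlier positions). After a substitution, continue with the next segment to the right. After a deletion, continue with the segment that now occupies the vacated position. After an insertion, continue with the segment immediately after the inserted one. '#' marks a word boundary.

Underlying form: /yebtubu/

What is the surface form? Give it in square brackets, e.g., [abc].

(1) t-Assibilation: [yebtubu] → [yebsubu]
(2) Progressive Voicing Assimilation: [yebsubu] → [yebzubu]
(3) Final Vowel Lowering: [yebzubu] → [yebzubo]

[yebzubo]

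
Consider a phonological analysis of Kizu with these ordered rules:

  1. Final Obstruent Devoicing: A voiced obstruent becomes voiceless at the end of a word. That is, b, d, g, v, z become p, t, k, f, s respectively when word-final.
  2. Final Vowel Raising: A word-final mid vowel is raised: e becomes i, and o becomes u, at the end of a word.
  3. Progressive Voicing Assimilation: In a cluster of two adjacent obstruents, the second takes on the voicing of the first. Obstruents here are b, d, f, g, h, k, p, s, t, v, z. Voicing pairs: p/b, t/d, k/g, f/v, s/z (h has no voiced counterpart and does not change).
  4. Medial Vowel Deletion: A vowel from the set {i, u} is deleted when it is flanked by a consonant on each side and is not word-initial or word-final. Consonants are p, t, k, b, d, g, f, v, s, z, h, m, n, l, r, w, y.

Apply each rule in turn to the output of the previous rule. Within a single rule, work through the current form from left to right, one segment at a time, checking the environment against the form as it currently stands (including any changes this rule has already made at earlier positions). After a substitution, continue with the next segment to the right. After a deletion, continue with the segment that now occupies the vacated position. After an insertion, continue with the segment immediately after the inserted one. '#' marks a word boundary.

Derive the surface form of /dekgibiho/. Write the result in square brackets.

[dekkbhu]

1 Final Obstruent Devoicing: no change — [dekgibiho]
2 Final Vowel Raising: [dekgibiho] → [dekgibihu]
3 Progressive Voicing Assimilation: [dekgibihu] → [dekkibihu]
4 Medial Vowel Deletion: [dekkibihu] → [dekkbhu]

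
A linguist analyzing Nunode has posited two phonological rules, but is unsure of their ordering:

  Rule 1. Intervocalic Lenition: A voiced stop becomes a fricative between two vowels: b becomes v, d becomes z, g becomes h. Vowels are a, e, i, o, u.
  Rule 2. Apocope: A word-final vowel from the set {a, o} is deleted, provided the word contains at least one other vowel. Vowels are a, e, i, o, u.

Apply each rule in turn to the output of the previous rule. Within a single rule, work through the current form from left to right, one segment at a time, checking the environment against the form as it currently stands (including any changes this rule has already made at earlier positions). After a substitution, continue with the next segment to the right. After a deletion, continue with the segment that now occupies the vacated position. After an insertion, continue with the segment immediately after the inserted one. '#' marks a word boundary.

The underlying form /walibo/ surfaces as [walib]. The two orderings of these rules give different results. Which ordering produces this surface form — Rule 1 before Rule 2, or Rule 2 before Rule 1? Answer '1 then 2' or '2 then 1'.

2 then 1

Order 1 then 2:
  1 Intervocalic Lenition: [walibo] → [walivo]
  2 Apocope: [walivo] → [waliv]
  result: [waliv]
Order 2 then 1:
  2 Apocope: [walibo] → [walib]
  1 Intervocalic Lenition: no change — [walib]
  result: [walib]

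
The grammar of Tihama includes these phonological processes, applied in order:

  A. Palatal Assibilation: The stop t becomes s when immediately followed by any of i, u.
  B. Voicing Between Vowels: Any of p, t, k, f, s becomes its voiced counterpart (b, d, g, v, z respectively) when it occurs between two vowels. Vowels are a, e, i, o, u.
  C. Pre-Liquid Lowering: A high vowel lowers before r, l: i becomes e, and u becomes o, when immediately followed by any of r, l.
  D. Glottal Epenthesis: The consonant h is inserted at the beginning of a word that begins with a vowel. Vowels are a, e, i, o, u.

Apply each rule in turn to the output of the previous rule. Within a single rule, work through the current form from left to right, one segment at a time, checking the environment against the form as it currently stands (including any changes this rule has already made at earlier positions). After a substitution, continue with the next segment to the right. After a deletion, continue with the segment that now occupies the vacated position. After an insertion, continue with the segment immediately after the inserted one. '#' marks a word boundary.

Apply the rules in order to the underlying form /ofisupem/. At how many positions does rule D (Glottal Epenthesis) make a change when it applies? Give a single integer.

A Palatal Assibilation: no change — [ofisupem]
B Voicing Between Vowels: [ofisupem] → [ovizubem]
C Pre-Liquid Lowering: no change — [ovizubem]
D Glottal Epenthesis: [ovizubem] → [hovizubem]
Rule D changed 1 position(s).

1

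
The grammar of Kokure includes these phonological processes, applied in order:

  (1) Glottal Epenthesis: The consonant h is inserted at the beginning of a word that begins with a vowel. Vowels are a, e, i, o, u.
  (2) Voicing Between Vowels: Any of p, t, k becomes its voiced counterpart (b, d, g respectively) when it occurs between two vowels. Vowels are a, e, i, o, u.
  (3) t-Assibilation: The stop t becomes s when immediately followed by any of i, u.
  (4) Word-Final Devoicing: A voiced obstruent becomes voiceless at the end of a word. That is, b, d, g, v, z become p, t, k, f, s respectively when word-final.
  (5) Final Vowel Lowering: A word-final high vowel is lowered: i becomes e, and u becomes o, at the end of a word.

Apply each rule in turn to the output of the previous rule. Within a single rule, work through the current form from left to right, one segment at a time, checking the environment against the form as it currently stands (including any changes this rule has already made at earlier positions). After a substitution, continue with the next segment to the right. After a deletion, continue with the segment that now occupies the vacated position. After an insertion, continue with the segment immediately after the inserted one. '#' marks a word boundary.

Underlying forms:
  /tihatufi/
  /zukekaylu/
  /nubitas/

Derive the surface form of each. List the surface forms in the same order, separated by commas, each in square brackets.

[sihadufe], [zugegaylo], [nubidas]

/tihatufi/:
  (1) Glottal Epenthesis: no change — [tihatufi]
  (2) Voicing Between Vowels: [tihatufi] → [tihadufi]
  (3) t-Assibilation: [tihadufi] → [sihadufi]
  (4) Word-Final Devoicing: no change — [sihadufi]
  (5) Final Vowel Lowering: [sihadufi] → [sihadufe]
/zukekaylu/:
  (1) Glottal Epenthesis: no change — [zukekaylu]
  (2) Voicing Between Vowels: [zukekaylu] → [zugegaylu]
  (3) t-Assibilation: no change — [zugegaylu]
  (4) Word-Final Devoicing: no change — [zugegaylu]
  (5) Final Vowel Lowering: [zugegaylu] → [zugegaylo]
/nubitas/:
  (1) Glottal Epenthesis: no change — [nubitas]
  (2) Voicing Between Vowels: [nubitas] → [nubidas]
  (3) t-Assibilation: no change — [nubidas]
  (4) Word-Final Devoicing: no change — [nubidas]
  (5) Final Vowel Lowering: no change — [nubidas]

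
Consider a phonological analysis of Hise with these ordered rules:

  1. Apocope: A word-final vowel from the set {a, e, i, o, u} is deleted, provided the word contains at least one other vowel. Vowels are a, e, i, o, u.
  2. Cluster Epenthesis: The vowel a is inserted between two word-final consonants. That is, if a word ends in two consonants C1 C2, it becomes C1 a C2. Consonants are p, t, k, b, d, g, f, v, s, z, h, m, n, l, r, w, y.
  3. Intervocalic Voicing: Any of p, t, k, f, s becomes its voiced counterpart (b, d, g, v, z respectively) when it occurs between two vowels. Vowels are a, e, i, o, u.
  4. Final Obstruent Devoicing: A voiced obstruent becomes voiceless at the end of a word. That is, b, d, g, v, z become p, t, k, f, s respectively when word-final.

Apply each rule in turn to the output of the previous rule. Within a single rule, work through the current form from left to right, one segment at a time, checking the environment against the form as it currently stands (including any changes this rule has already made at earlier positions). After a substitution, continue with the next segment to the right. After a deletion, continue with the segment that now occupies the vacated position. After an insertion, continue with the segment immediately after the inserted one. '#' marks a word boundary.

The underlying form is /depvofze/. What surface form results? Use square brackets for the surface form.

[depvovas]

1 Apocope: [depvofze] → [depvofz]
2 Cluster Epenthesis: [depvofz] → [depvofaz]
3 Intervocalic Voicing: [depvofaz] → [depvovaz]
4 Final Obstruent Devoicing: [depvovaz] → [depvovas]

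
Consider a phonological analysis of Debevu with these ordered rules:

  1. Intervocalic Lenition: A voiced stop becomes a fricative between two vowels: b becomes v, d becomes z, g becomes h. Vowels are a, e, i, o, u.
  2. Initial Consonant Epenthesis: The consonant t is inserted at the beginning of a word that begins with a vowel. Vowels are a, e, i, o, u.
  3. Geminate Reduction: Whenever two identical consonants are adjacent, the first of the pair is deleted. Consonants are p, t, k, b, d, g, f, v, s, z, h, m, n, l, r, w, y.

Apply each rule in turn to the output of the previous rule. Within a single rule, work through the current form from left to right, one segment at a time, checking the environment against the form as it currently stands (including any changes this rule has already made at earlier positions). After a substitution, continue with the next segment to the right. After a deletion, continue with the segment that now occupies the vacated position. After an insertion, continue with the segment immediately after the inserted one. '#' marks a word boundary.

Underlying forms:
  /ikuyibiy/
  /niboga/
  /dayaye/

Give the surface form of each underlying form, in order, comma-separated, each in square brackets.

[tikuyiviy], [nivoha], [dayaye]

/ikuyibiy/:
  1 Intervocalic Lenition: [ikuyibiy] → [ikuyiviy]
  2 Initial Consonant Epenthesis: [ikuyiviy] → [tikuyiviy]
  3 Geminate Reduction: no change — [tikuyiviy]
/niboga/:
  1 Intervocalic Lenition: [niboga] → [nivoha]
  2 Initial Consonant Epenthesis: no change — [nivoha]
  3 Geminate Reduction: no change — [nivoha]
/dayaye/:
  1 Intervocalic Lenition: no change — [dayaye]
  2 Initial Consonant Epenthesis: no change — [dayaye]
  3 Geminate Reduction: no change — [dayaye]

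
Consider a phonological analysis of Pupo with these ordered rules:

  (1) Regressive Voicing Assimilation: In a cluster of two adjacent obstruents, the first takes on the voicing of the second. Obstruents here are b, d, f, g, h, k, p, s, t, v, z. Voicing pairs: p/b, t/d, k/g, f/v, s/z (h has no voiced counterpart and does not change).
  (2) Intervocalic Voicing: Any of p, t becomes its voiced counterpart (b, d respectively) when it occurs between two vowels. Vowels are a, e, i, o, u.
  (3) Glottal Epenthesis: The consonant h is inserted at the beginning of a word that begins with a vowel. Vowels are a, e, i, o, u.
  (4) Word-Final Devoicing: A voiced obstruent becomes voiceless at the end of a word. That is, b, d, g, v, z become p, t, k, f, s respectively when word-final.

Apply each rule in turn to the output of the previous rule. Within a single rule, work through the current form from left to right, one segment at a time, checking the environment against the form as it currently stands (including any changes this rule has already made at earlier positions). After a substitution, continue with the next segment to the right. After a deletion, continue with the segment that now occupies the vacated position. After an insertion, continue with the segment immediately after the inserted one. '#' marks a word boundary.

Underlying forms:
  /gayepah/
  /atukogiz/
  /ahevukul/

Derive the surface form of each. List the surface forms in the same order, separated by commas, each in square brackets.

[gayebah], [hadukogis], [hahevukul]

/gayepah/:
  (1) Regressive Voicing Assimilation: no change — [gayepah]
  (2) Intervocalic Voicing: [gayepah] → [gayebah]
  (3) Glottal Epenthesis: no change — [gayebah]
  (4) Word-Final Devoicing: no change — [gayebah]
/atukogiz/:
  (1) Regressive Voicing Assimilation: no change — [atukogiz]
  (2) Intervocalic Voicing: [atukogiz] → [adukogiz]
  (3) Glottal Epenthesis: [adukogiz] → [hadukogiz]
  (4) Word-Final Devoicing: [hadukogiz] → [hadukogis]
/ahevukul/:
  (1) Regressive Voicing Assimilation: no change — [ahevukul]
  (2) Intervocalic Voicing: no change — [ahevukul]
  (3) Glottal Epenthesis: [ahevukul] → [hahevukul]
  (4) Word-Final Devoicing: no change — [hahevukul]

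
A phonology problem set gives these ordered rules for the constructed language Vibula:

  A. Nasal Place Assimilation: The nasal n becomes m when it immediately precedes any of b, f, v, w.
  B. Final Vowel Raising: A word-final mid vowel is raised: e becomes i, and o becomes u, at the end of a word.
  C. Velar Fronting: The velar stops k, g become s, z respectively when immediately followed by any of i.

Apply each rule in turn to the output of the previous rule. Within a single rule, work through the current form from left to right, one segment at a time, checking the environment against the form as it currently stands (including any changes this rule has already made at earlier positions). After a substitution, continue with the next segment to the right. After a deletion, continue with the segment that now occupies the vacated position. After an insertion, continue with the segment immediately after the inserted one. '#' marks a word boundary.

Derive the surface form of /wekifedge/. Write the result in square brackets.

[wesifedzi]

A Nasal Place Assimilation: no change — [wekifedge]
B Final Vowel Raising: [wekifedge] → [wekifedgi]
C Velar Fronting: [wekifedgi] → [wesifedzi]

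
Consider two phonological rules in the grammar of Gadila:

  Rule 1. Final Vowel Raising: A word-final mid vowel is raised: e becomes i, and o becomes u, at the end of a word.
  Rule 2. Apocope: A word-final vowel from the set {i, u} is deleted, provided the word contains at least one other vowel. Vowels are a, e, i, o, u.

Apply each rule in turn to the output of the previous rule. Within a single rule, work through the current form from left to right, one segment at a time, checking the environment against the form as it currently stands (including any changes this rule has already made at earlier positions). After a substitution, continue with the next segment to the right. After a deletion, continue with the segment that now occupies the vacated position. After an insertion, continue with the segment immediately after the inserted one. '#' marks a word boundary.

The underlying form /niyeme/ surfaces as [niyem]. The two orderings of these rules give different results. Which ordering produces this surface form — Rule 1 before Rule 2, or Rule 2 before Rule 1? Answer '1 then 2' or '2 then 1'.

Order 1 then 2:
  1 Final Vowel Raising: [niyeme] → [niyemi]
  2 Apocope: [niyemi] → [niyem]
  result: [niyem]
Order 2 then 1:
  2 Apocope: no change — [niyeme]
  1 Final Vowel Raising: [niyeme] → [niyemi]
  result: [niyemi]

1 then 2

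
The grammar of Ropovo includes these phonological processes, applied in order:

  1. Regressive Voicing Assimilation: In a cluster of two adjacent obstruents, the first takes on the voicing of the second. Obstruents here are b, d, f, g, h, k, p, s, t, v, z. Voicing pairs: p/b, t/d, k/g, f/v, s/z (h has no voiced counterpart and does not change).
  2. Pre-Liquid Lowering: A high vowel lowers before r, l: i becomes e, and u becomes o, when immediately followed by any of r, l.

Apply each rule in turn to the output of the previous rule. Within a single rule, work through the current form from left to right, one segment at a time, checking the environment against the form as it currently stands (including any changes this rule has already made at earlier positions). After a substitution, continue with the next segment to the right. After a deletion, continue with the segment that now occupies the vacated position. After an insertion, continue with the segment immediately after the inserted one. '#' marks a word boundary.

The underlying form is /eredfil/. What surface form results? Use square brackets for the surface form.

[eretfel]

1 Regressive Voicing Assimilation: [eredfil] → [eretfil]
2 Pre-Liquid Lowering: [eretfil] → [eretfel]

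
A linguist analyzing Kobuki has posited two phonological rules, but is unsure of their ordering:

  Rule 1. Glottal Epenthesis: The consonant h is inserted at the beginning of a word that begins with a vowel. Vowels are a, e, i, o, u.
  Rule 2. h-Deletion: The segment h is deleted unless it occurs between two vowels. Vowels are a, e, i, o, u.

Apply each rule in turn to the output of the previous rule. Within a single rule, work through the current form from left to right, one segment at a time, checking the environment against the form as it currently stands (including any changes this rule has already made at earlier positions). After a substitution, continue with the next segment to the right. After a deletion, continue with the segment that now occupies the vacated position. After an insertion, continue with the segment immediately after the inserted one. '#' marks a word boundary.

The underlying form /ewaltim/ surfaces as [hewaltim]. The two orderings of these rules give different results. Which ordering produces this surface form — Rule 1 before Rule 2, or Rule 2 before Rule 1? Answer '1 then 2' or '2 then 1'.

2 then 1

Order 1 then 2:
  1 Glottal Epenthesis: [ewaltim] → [hewaltim]
  2 h-Deletion: [hewaltim] → [ewaltim]
  result: [ewaltim]
Order 2 then 1:
  2 h-Deletion: no change — [ewaltim]
  1 Glottal Epenthesis: [ewaltim] → [hewaltim]
  result: [hewaltim]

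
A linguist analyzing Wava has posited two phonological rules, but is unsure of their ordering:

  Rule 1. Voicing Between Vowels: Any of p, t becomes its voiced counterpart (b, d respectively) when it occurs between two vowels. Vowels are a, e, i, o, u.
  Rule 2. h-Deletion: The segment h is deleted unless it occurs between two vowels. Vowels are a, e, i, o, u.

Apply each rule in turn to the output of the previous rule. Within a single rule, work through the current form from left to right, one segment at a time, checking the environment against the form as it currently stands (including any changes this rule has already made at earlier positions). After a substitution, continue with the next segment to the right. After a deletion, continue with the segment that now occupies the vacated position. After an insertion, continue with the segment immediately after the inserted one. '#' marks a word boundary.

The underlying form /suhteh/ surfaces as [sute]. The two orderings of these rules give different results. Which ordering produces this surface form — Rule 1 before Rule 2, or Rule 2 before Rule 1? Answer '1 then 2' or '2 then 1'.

Order 1 then 2:
  1 Voicing Between Vowels: no change — [suhteh]
  2 h-Deletion: [suhteh] → [sute]
  result: [sute]
Order 2 then 1:
  2 h-Deletion: [suhteh] → [sute]
  1 Voicing Between Vowels: [sute] → [sude]
  result: [sude]

1 then 2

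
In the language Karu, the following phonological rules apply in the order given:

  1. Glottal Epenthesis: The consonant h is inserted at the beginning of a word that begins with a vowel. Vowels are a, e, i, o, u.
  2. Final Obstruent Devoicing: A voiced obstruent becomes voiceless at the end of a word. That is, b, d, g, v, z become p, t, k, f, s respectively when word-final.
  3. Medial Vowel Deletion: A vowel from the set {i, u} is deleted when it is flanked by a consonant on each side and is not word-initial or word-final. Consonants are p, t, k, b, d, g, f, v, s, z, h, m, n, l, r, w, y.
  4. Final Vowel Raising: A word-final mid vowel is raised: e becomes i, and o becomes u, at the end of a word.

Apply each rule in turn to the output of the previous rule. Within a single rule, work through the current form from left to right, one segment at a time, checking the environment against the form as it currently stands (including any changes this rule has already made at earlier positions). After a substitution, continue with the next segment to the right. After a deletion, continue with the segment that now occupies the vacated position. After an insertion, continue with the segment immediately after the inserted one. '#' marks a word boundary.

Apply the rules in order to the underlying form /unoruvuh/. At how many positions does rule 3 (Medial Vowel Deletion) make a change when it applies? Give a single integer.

1 Glottal Epenthesis: [unoruvuh] → [hunoruvuh]
2 Final Obstruent Devoicing: no change — [hunoruvuh]
3 Medial Vowel Deletion: [hunoruvuh] → [hnorvh]
4 Final Vowel Raising: no change — [hnorvh]
Rule 3 changed 3 position(s).

3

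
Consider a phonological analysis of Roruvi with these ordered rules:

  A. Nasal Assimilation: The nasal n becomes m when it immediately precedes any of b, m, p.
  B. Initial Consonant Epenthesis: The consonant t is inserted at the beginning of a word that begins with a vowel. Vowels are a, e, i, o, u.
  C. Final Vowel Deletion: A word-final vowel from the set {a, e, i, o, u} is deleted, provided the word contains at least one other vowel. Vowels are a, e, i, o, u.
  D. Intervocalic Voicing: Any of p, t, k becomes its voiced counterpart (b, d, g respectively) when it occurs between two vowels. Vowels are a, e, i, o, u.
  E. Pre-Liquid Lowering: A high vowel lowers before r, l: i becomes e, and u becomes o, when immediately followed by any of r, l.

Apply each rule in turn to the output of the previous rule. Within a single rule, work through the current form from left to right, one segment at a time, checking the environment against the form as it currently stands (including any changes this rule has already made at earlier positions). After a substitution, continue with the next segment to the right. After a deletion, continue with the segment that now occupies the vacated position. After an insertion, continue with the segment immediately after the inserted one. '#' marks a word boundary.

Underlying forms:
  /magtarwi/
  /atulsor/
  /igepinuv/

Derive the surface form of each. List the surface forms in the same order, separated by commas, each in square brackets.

/magtarwi/:
  A Nasal Assimilation: no change — [magtarwi]
  B Initial Consonant Epenthesis: no change — [magtarwi]
  C Final Vowel Deletion: [magtarwi] → [magtarw]
  D Intervocalic Voicing: no change — [magtarw]
  E Pre-Liquid Lowering: no change — [magtarw]
/atulsor/:
  A Nasal Assimilation: no change — [atulsor]
  B Initial Consonant Epenthesis: [atulsor] → [tatulsor]
  C Final Vowel Deletion: no change — [tatulsor]
  D Intervocalic Voicing: [tatulsor] → [tadulsor]
  E Pre-Liquid Lowering: [tadulsor] → [tadolsor]
/igepinuv/:
  A Nasal Assimilation: no change — [igepinuv]
  B Initial Consonant Epenthesis: [igepinuv] → [tigepinuv]
  C Final Vowel Deletion: no change — [tigepinuv]
  D Intervocalic Voicing: [tigepinuv] → [tigebinuv]
  E Pre-Liquid Lowering: no change — [tigebinuv]

[magtarw], [tadolsor], [tigebinuv]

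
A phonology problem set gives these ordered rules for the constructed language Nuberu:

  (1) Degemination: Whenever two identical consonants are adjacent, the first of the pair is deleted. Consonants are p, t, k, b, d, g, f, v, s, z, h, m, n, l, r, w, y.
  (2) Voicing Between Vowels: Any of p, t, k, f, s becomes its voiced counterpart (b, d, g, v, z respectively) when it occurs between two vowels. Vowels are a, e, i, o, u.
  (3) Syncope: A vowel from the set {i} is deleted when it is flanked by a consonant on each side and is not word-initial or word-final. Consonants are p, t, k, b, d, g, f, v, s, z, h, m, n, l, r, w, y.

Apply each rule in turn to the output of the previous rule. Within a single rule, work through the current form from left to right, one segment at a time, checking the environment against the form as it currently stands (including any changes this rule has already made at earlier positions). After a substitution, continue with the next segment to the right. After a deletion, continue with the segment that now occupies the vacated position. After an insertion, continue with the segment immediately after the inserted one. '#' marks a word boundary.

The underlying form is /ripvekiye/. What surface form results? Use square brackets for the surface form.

(1) Degemination: no change — [ripvekiye]
(2) Voicing Between Vowels: [ripvekiye] → [ripvegiye]
(3) Syncope: [ripvegiye] → [rpvegye]

[rpvegye]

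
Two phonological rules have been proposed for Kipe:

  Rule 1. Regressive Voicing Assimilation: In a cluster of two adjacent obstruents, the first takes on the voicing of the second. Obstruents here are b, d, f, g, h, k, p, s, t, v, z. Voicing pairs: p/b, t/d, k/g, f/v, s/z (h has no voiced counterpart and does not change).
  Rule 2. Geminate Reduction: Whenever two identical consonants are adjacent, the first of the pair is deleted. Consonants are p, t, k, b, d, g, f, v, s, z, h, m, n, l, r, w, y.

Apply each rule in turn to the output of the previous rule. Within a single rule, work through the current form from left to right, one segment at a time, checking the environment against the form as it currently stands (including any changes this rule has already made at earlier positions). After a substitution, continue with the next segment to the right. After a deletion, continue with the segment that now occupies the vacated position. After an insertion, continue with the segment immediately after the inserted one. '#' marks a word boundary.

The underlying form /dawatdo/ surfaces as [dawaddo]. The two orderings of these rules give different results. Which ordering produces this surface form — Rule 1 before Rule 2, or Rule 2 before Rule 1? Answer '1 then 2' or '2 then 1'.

2 then 1

Order 1 then 2:
  1 Regressive Voicing Assimilation: [dawatdo] → [dawaddo]
  2 Geminate Reduction: [dawaddo] → [dawado]
  result: [dawado]
Order 2 then 1:
  2 Geminate Reduction: no change — [dawatdo]
  1 Regressive Voicing Assimilation: [dawatdo] → [dawaddo]
  result: [dawaddo]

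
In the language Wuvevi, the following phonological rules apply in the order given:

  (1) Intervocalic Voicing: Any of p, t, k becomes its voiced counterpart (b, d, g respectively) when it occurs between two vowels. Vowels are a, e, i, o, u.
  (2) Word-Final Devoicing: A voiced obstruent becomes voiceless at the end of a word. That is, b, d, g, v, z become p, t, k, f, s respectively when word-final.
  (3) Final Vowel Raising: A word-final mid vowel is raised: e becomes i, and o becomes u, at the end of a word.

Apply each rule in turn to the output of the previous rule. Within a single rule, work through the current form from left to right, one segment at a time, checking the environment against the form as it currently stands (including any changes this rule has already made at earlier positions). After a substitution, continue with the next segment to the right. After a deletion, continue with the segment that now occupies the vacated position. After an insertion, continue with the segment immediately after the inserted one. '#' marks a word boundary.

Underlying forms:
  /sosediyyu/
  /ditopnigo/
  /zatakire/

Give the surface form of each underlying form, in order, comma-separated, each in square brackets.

/sosediyyu/:
  (1) Intervocalic Voicing: no change — [sosediyyu]
  (2) Word-Final Devoicing: no change — [sosediyyu]
  (3) Final Vowel Raising: no change — [sosediyyu]
/ditopnigo/:
  (1) Intervocalic Voicing: [ditopnigo] → [didopnigo]
  (2) Word-Final Devoicing: no change — [didopnigo]
  (3) Final Vowel Raising: [didopnigo] → [didopnigu]
/zatakire/:
  (1) Intervocalic Voicing: [zatakire] → [zadagire]
  (2) Word-Final Devoicing: no change — [zadagire]
  (3) Final Vowel Raising: [zadagire] → [zadagiri]

[sosediyyu], [didopnigu], [zadagiri]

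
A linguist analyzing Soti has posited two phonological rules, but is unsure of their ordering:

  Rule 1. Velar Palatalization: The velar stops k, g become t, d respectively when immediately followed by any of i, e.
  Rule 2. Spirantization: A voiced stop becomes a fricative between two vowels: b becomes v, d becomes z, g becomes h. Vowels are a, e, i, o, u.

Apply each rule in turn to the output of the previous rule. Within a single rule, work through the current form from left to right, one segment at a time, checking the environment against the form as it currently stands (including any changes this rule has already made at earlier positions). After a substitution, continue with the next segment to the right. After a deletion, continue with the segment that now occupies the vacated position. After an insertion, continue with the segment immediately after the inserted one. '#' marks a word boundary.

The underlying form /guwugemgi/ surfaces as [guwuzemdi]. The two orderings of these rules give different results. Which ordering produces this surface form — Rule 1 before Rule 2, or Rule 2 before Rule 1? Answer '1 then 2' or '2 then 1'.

1 then 2

Order 1 then 2:
  1 Velar Palatalization: [guwugemgi] → [guwudemdi]
  2 Spirantization: [guwudemdi] → [guwuzemdi]
  result: [guwuzemdi]
Order 2 then 1:
  2 Spirantization: [guwugemgi] → [guwuhemgi]
  1 Velar Palatalization: [guwuhemgi] → [guwuhemdi]
  result: [guwuhemdi]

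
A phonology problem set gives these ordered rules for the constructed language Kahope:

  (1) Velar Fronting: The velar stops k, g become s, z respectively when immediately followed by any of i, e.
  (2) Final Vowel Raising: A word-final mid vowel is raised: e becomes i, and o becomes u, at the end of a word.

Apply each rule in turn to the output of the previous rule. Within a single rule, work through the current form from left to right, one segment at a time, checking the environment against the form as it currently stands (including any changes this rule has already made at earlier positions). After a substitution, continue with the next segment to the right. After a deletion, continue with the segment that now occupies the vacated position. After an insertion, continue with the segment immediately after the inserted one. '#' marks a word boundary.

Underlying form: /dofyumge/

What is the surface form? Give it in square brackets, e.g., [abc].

(1) Velar Fronting: [dofyumge] → [dofyumze]
(2) Final Vowel Raising: [dofyumze] → [dofyumzi]

[dofyumzi]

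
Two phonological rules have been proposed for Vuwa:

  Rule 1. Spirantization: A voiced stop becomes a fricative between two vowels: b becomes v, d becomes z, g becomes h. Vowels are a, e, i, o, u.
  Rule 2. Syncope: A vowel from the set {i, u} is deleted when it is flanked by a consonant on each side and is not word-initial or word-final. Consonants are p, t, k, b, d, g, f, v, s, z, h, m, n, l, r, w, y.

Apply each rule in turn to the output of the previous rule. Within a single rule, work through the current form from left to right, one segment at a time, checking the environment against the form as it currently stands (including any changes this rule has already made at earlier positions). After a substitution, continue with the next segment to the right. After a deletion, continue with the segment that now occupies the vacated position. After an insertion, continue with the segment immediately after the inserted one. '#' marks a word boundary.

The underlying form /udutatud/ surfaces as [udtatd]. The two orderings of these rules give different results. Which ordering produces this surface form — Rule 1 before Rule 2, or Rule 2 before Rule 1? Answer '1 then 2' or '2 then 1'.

2 then 1

Order 1 then 2:
  1 Spirantization: [udutatud] → [uzutatud]
  2 Syncope: [uzutatud] → [uztatd]
  result: [uztatd]
Order 2 then 1:
  2 Syncope: [udutatud] → [udtatd]
  1 Spirantization: no change — [udtatd]
  result: [udtatd]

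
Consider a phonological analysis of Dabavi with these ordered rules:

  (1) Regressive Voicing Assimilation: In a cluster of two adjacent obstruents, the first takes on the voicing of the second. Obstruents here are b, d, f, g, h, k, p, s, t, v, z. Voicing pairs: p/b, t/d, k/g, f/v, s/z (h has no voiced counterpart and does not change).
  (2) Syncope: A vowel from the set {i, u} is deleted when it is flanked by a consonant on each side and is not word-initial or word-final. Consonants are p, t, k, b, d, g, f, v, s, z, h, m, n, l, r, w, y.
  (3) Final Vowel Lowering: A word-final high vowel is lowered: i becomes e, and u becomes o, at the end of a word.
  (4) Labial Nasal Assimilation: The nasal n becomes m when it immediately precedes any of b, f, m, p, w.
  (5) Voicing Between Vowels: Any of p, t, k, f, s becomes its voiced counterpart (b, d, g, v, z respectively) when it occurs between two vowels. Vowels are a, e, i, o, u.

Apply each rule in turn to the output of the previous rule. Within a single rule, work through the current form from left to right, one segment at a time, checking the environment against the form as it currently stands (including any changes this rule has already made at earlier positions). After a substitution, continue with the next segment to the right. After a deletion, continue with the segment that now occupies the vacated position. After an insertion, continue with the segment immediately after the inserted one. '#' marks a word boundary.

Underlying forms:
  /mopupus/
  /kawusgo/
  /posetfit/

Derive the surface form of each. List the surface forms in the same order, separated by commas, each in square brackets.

[mopps], [kawzgo], [pozetft]

/mopupus/:
  (1) Regressive Voicing Assimilation: no change — [mopupus]
  (2) Syncope: [mopupus] → [mopps]
  (3) Final Vowel Lowering: no change — [mopps]
  (4) Labial Nasal Assimilation: no change — [mopps]
  (5) Voicing Between Vowels: no change — [mopps]
/kawusgo/:
  (1) Regressive Voicing Assimilation: [kawusgo] → [kawuzgo]
  (2) Syncope: [kawuzgo] → [kawzgo]
  (3) Final Vowel Lowering: no change — [kawzgo]
  (4) Labial Nasal Assimilation: no change — [kawzgo]
  (5) Voicing Between Vowels: no change — [kawzgo]
/posetfit/:
  (1) Regressive Voicing Assimilation: no change — [posetfit]
  (2) Syncope: [posetfit] → [posetft]
  (3) Final Vowel Lowering: no change — [posetft]
  (4) Labial Nasal Assimilation: no change — [posetft]
  (5) Voicing Between Vowels: [posetft] → [pozetft]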